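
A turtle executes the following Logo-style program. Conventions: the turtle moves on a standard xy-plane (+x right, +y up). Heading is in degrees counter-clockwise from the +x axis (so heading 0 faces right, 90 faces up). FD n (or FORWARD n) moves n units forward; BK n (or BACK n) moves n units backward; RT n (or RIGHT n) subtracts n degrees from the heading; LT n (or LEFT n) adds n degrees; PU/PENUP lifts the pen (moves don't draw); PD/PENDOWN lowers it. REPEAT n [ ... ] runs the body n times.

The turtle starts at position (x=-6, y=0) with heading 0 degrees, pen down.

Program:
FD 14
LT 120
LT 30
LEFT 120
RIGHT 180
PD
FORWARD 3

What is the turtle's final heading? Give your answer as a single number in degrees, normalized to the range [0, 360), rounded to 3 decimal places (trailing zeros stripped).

Executing turtle program step by step:
Start: pos=(-6,0), heading=0, pen down
FD 14: (-6,0) -> (8,0) [heading=0, draw]
LT 120: heading 0 -> 120
LT 30: heading 120 -> 150
LT 120: heading 150 -> 270
RT 180: heading 270 -> 90
PD: pen down
FD 3: (8,0) -> (8,3) [heading=90, draw]
Final: pos=(8,3), heading=90, 2 segment(s) drawn

Answer: 90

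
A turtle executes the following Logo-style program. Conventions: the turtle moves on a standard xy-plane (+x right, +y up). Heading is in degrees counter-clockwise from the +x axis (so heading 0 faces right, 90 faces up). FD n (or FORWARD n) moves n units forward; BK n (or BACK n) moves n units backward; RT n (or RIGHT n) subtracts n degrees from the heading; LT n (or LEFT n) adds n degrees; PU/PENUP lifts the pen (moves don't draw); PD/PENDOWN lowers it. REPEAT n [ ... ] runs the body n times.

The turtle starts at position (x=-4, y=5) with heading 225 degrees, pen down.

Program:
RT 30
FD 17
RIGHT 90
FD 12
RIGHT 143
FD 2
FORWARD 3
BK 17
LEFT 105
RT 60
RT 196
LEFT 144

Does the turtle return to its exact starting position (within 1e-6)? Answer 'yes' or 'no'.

Executing turtle program step by step:
Start: pos=(-4,5), heading=225, pen down
RT 30: heading 225 -> 195
FD 17: (-4,5) -> (-20.421,0.6) [heading=195, draw]
RT 90: heading 195 -> 105
FD 12: (-20.421,0.6) -> (-23.527,12.191) [heading=105, draw]
RT 143: heading 105 -> 322
FD 2: (-23.527,12.191) -> (-21.951,10.96) [heading=322, draw]
FD 3: (-21.951,10.96) -> (-19.587,9.113) [heading=322, draw]
BK 17: (-19.587,9.113) -> (-32.983,19.579) [heading=322, draw]
LT 105: heading 322 -> 67
RT 60: heading 67 -> 7
RT 196: heading 7 -> 171
LT 144: heading 171 -> 315
Final: pos=(-32.983,19.579), heading=315, 5 segment(s) drawn

Start position: (-4, 5)
Final position: (-32.983, 19.579)
Distance = 32.443; >= 1e-6 -> NOT closed

Answer: no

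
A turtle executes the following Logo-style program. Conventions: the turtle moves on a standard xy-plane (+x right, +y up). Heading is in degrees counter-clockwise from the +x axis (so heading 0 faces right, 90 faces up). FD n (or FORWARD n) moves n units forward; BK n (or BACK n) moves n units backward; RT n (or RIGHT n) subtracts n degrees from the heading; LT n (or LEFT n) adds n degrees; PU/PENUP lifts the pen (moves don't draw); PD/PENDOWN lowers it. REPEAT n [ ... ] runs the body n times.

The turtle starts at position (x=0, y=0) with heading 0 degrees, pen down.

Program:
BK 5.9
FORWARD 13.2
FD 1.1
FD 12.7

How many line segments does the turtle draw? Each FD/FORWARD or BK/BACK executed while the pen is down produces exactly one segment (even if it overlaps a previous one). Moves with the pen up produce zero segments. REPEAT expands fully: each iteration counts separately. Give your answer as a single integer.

Executing turtle program step by step:
Start: pos=(0,0), heading=0, pen down
BK 5.9: (0,0) -> (-5.9,0) [heading=0, draw]
FD 13.2: (-5.9,0) -> (7.3,0) [heading=0, draw]
FD 1.1: (7.3,0) -> (8.4,0) [heading=0, draw]
FD 12.7: (8.4,0) -> (21.1,0) [heading=0, draw]
Final: pos=(21.1,0), heading=0, 4 segment(s) drawn
Segments drawn: 4

Answer: 4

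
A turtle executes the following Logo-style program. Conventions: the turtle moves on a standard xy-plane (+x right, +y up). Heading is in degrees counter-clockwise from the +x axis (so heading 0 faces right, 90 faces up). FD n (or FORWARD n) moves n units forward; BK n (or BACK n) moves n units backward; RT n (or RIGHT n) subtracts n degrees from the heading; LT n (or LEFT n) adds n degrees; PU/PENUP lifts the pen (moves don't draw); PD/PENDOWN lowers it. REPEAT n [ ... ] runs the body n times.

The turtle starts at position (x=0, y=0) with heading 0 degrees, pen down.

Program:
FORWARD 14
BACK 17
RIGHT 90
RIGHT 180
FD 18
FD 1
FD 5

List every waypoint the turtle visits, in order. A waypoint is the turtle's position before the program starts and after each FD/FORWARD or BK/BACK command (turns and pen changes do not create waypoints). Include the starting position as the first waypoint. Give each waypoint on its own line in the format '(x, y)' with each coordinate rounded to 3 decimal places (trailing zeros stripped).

Answer: (0, 0)
(14, 0)
(-3, 0)
(-3, 18)
(-3, 19)
(-3, 24)

Derivation:
Executing turtle program step by step:
Start: pos=(0,0), heading=0, pen down
FD 14: (0,0) -> (14,0) [heading=0, draw]
BK 17: (14,0) -> (-3,0) [heading=0, draw]
RT 90: heading 0 -> 270
RT 180: heading 270 -> 90
FD 18: (-3,0) -> (-3,18) [heading=90, draw]
FD 1: (-3,18) -> (-3,19) [heading=90, draw]
FD 5: (-3,19) -> (-3,24) [heading=90, draw]
Final: pos=(-3,24), heading=90, 5 segment(s) drawn
Waypoints (6 total):
(0, 0)
(14, 0)
(-3, 0)
(-3, 18)
(-3, 19)
(-3, 24)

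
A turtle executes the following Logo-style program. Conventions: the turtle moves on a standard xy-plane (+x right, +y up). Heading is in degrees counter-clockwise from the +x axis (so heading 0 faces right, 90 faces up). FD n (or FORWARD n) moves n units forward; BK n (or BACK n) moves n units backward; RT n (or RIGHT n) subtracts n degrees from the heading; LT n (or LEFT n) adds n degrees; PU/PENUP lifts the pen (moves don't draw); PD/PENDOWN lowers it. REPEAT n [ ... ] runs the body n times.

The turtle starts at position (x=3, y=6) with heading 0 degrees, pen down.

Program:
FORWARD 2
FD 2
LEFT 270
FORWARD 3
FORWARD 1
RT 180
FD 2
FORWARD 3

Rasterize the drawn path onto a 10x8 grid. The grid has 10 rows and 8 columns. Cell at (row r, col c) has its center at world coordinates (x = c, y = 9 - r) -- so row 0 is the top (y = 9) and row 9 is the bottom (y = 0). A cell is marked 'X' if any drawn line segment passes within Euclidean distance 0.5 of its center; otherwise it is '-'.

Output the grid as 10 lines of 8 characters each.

Answer: --------
--------
-------X
---XXXXX
-------X
-------X
-------X
-------X
--------
--------

Derivation:
Segment 0: (3,6) -> (5,6)
Segment 1: (5,6) -> (7,6)
Segment 2: (7,6) -> (7,3)
Segment 3: (7,3) -> (7,2)
Segment 4: (7,2) -> (7,4)
Segment 5: (7,4) -> (7,7)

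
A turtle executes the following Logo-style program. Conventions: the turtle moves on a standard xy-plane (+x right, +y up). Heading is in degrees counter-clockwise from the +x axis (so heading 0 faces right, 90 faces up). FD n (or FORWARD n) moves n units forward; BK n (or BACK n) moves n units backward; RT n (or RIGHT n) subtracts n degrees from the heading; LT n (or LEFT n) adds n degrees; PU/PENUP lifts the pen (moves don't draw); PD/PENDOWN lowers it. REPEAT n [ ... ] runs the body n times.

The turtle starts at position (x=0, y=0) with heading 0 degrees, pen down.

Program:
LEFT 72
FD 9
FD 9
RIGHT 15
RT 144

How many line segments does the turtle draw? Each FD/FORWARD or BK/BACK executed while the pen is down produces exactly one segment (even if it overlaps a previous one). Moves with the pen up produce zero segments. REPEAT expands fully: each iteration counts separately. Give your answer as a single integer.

Answer: 2

Derivation:
Executing turtle program step by step:
Start: pos=(0,0), heading=0, pen down
LT 72: heading 0 -> 72
FD 9: (0,0) -> (2.781,8.56) [heading=72, draw]
FD 9: (2.781,8.56) -> (5.562,17.119) [heading=72, draw]
RT 15: heading 72 -> 57
RT 144: heading 57 -> 273
Final: pos=(5.562,17.119), heading=273, 2 segment(s) drawn
Segments drawn: 2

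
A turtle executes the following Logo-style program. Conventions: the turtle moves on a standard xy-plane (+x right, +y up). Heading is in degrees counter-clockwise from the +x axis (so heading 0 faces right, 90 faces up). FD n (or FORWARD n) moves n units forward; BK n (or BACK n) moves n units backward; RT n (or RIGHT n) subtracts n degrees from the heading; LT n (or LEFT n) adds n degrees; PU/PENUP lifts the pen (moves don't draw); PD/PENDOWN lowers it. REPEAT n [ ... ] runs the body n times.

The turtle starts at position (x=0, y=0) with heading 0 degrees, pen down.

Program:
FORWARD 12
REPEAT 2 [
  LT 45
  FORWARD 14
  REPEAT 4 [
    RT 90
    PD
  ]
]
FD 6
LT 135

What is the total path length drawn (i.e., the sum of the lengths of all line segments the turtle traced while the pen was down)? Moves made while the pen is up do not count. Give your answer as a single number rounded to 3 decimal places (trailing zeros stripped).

Executing turtle program step by step:
Start: pos=(0,0), heading=0, pen down
FD 12: (0,0) -> (12,0) [heading=0, draw]
REPEAT 2 [
  -- iteration 1/2 --
  LT 45: heading 0 -> 45
  FD 14: (12,0) -> (21.899,9.899) [heading=45, draw]
  REPEAT 4 [
    -- iteration 1/4 --
    RT 90: heading 45 -> 315
    PD: pen down
    -- iteration 2/4 --
    RT 90: heading 315 -> 225
    PD: pen down
    -- iteration 3/4 --
    RT 90: heading 225 -> 135
    PD: pen down
    -- iteration 4/4 --
    RT 90: heading 135 -> 45
    PD: pen down
  ]
  -- iteration 2/2 --
  LT 45: heading 45 -> 90
  FD 14: (21.899,9.899) -> (21.899,23.899) [heading=90, draw]
  REPEAT 4 [
    -- iteration 1/4 --
    RT 90: heading 90 -> 0
    PD: pen down
    -- iteration 2/4 --
    RT 90: heading 0 -> 270
    PD: pen down
    -- iteration 3/4 --
    RT 90: heading 270 -> 180
    PD: pen down
    -- iteration 4/4 --
    RT 90: heading 180 -> 90
    PD: pen down
  ]
]
FD 6: (21.899,23.899) -> (21.899,29.899) [heading=90, draw]
LT 135: heading 90 -> 225
Final: pos=(21.899,29.899), heading=225, 4 segment(s) drawn

Segment lengths:
  seg 1: (0,0) -> (12,0), length = 12
  seg 2: (12,0) -> (21.899,9.899), length = 14
  seg 3: (21.899,9.899) -> (21.899,23.899), length = 14
  seg 4: (21.899,23.899) -> (21.899,29.899), length = 6
Total = 46

Answer: 46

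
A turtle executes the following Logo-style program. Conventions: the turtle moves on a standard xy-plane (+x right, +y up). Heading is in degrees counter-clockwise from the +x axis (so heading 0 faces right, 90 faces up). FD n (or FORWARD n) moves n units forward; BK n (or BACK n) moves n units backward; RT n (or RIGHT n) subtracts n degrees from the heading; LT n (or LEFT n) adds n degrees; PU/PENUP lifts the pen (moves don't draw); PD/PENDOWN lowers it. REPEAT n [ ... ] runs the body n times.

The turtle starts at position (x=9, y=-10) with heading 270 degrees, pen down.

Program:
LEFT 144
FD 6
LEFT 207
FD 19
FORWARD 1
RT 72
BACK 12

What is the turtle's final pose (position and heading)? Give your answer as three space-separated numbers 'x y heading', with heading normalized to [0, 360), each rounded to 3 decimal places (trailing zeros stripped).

Answer: 21.25 -23.022 189

Derivation:
Executing turtle program step by step:
Start: pos=(9,-10), heading=270, pen down
LT 144: heading 270 -> 54
FD 6: (9,-10) -> (12.527,-5.146) [heading=54, draw]
LT 207: heading 54 -> 261
FD 19: (12.527,-5.146) -> (9.554,-23.912) [heading=261, draw]
FD 1: (9.554,-23.912) -> (9.398,-24.9) [heading=261, draw]
RT 72: heading 261 -> 189
BK 12: (9.398,-24.9) -> (21.25,-23.022) [heading=189, draw]
Final: pos=(21.25,-23.022), heading=189, 4 segment(s) drawn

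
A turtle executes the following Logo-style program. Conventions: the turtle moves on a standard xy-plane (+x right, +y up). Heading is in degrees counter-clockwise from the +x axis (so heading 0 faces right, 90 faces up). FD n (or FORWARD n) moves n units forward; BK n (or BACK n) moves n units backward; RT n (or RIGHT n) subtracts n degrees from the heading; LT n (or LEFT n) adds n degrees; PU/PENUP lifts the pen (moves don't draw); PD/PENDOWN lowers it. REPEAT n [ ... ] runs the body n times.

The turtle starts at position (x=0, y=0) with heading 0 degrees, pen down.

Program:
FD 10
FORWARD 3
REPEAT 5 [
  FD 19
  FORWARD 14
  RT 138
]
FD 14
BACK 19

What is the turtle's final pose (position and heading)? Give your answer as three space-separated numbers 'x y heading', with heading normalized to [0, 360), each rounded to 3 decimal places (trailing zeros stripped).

Answer: 7.714 -11.599 30

Derivation:
Executing turtle program step by step:
Start: pos=(0,0), heading=0, pen down
FD 10: (0,0) -> (10,0) [heading=0, draw]
FD 3: (10,0) -> (13,0) [heading=0, draw]
REPEAT 5 [
  -- iteration 1/5 --
  FD 19: (13,0) -> (32,0) [heading=0, draw]
  FD 14: (32,0) -> (46,0) [heading=0, draw]
  RT 138: heading 0 -> 222
  -- iteration 2/5 --
  FD 19: (46,0) -> (31.88,-12.713) [heading=222, draw]
  FD 14: (31.88,-12.713) -> (21.476,-22.081) [heading=222, draw]
  RT 138: heading 222 -> 84
  -- iteration 3/5 --
  FD 19: (21.476,-22.081) -> (23.462,-3.185) [heading=84, draw]
  FD 14: (23.462,-3.185) -> (24.926,10.738) [heading=84, draw]
  RT 138: heading 84 -> 306
  -- iteration 4/5 --
  FD 19: (24.926,10.738) -> (36.094,-4.633) [heading=306, draw]
  FD 14: (36.094,-4.633) -> (44.323,-15.96) [heading=306, draw]
  RT 138: heading 306 -> 168
  -- iteration 5/5 --
  FD 19: (44.323,-15.96) -> (25.738,-12.009) [heading=168, draw]
  FD 14: (25.738,-12.009) -> (12.044,-9.099) [heading=168, draw]
  RT 138: heading 168 -> 30
]
FD 14: (12.044,-9.099) -> (24.168,-2.099) [heading=30, draw]
BK 19: (24.168,-2.099) -> (7.714,-11.599) [heading=30, draw]
Final: pos=(7.714,-11.599), heading=30, 14 segment(s) drawn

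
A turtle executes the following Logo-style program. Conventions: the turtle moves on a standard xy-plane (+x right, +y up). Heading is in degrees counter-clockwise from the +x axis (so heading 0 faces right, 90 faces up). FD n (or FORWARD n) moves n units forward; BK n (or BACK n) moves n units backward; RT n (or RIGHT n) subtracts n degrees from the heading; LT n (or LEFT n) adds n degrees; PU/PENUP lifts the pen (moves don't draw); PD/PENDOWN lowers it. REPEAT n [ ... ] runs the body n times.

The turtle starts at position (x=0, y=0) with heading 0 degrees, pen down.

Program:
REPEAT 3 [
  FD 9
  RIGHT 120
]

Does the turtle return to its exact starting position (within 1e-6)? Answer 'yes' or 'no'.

Executing turtle program step by step:
Start: pos=(0,0), heading=0, pen down
REPEAT 3 [
  -- iteration 1/3 --
  FD 9: (0,0) -> (9,0) [heading=0, draw]
  RT 120: heading 0 -> 240
  -- iteration 2/3 --
  FD 9: (9,0) -> (4.5,-7.794) [heading=240, draw]
  RT 120: heading 240 -> 120
  -- iteration 3/3 --
  FD 9: (4.5,-7.794) -> (0,0) [heading=120, draw]
  RT 120: heading 120 -> 0
]
Final: pos=(0,0), heading=0, 3 segment(s) drawn

Start position: (0, 0)
Final position: (0, 0)
Distance = 0; < 1e-6 -> CLOSED

Answer: yes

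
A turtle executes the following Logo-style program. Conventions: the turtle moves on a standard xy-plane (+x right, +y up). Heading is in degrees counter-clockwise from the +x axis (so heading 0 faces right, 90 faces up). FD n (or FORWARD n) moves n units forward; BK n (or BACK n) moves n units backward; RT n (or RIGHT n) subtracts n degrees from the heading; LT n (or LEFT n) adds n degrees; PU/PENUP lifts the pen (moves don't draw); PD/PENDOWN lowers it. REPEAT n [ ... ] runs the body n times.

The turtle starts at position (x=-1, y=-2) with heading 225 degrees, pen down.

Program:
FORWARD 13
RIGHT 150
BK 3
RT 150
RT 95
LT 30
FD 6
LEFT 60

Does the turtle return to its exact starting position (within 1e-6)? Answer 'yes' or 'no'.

Executing turtle program step by step:
Start: pos=(-1,-2), heading=225, pen down
FD 13: (-1,-2) -> (-10.192,-11.192) [heading=225, draw]
RT 150: heading 225 -> 75
BK 3: (-10.192,-11.192) -> (-10.969,-14.09) [heading=75, draw]
RT 150: heading 75 -> 285
RT 95: heading 285 -> 190
LT 30: heading 190 -> 220
FD 6: (-10.969,-14.09) -> (-15.565,-17.947) [heading=220, draw]
LT 60: heading 220 -> 280
Final: pos=(-15.565,-17.947), heading=280, 3 segment(s) drawn

Start position: (-1, -2)
Final position: (-15.565, -17.947)
Distance = 21.597; >= 1e-6 -> NOT closed

Answer: no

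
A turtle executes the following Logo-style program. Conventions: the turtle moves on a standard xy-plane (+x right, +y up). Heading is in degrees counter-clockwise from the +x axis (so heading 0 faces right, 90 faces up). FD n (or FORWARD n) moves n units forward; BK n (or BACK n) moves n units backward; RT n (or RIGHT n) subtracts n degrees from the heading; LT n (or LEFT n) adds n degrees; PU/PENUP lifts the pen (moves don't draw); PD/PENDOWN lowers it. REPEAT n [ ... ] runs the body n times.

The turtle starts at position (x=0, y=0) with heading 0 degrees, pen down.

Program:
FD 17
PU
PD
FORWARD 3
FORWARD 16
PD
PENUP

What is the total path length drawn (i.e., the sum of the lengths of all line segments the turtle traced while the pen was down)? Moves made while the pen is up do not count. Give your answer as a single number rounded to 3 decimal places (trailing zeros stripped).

Executing turtle program step by step:
Start: pos=(0,0), heading=0, pen down
FD 17: (0,0) -> (17,0) [heading=0, draw]
PU: pen up
PD: pen down
FD 3: (17,0) -> (20,0) [heading=0, draw]
FD 16: (20,0) -> (36,0) [heading=0, draw]
PD: pen down
PU: pen up
Final: pos=(36,0), heading=0, 3 segment(s) drawn

Segment lengths:
  seg 1: (0,0) -> (17,0), length = 17
  seg 2: (17,0) -> (20,0), length = 3
  seg 3: (20,0) -> (36,0), length = 16
Total = 36

Answer: 36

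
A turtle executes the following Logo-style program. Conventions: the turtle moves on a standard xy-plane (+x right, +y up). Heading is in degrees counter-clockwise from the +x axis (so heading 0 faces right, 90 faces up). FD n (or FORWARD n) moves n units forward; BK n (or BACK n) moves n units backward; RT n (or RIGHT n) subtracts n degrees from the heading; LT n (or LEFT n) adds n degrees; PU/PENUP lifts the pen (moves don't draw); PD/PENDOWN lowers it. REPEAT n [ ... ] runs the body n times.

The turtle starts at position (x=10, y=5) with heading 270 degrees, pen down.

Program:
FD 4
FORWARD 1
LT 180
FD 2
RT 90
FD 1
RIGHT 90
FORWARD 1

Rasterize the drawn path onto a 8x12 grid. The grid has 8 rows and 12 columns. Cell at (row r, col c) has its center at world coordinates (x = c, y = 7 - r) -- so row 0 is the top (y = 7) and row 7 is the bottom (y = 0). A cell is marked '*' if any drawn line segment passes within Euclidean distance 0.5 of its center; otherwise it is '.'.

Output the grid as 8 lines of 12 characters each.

Segment 0: (10,5) -> (10,1)
Segment 1: (10,1) -> (10,0)
Segment 2: (10,0) -> (10,2)
Segment 3: (10,2) -> (11,2)
Segment 4: (11,2) -> (11,1)

Answer: ............
............
..........*.
..........*.
..........*.
..........**
..........**
..........*.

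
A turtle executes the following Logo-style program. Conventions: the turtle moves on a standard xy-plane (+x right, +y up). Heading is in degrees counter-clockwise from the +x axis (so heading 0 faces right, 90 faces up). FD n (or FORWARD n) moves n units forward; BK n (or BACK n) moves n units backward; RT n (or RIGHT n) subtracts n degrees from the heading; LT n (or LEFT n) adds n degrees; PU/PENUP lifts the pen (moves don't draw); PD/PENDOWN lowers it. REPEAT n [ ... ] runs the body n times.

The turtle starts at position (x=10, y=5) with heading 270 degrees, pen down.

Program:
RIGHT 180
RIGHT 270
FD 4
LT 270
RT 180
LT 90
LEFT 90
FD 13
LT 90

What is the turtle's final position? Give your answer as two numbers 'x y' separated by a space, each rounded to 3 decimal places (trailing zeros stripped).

Executing turtle program step by step:
Start: pos=(10,5), heading=270, pen down
RT 180: heading 270 -> 90
RT 270: heading 90 -> 180
FD 4: (10,5) -> (6,5) [heading=180, draw]
LT 270: heading 180 -> 90
RT 180: heading 90 -> 270
LT 90: heading 270 -> 0
LT 90: heading 0 -> 90
FD 13: (6,5) -> (6,18) [heading=90, draw]
LT 90: heading 90 -> 180
Final: pos=(6,18), heading=180, 2 segment(s) drawn

Answer: 6 18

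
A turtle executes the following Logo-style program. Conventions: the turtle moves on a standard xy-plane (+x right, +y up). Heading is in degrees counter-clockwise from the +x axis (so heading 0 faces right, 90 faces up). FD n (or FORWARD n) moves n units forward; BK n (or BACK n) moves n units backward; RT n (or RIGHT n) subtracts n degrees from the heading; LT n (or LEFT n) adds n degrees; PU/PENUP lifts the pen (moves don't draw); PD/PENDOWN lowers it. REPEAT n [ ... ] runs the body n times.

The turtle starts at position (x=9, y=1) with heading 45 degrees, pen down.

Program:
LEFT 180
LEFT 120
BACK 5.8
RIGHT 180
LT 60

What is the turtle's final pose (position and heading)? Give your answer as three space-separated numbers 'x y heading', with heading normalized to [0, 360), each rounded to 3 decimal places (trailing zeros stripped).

Executing turtle program step by step:
Start: pos=(9,1), heading=45, pen down
LT 180: heading 45 -> 225
LT 120: heading 225 -> 345
BK 5.8: (9,1) -> (3.398,2.501) [heading=345, draw]
RT 180: heading 345 -> 165
LT 60: heading 165 -> 225
Final: pos=(3.398,2.501), heading=225, 1 segment(s) drawn

Answer: 3.398 2.501 225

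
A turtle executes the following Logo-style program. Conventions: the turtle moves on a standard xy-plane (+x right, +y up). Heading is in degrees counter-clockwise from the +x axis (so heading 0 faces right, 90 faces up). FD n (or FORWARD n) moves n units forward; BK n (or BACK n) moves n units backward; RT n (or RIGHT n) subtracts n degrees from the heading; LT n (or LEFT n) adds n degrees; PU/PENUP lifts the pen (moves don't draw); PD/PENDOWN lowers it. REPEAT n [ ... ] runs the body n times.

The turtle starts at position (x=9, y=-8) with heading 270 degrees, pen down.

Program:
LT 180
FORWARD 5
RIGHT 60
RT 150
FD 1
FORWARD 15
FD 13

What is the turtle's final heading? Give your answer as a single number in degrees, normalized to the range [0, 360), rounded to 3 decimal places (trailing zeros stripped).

Answer: 240

Derivation:
Executing turtle program step by step:
Start: pos=(9,-8), heading=270, pen down
LT 180: heading 270 -> 90
FD 5: (9,-8) -> (9,-3) [heading=90, draw]
RT 60: heading 90 -> 30
RT 150: heading 30 -> 240
FD 1: (9,-3) -> (8.5,-3.866) [heading=240, draw]
FD 15: (8.5,-3.866) -> (1,-16.856) [heading=240, draw]
FD 13: (1,-16.856) -> (-5.5,-28.115) [heading=240, draw]
Final: pos=(-5.5,-28.115), heading=240, 4 segment(s) drawn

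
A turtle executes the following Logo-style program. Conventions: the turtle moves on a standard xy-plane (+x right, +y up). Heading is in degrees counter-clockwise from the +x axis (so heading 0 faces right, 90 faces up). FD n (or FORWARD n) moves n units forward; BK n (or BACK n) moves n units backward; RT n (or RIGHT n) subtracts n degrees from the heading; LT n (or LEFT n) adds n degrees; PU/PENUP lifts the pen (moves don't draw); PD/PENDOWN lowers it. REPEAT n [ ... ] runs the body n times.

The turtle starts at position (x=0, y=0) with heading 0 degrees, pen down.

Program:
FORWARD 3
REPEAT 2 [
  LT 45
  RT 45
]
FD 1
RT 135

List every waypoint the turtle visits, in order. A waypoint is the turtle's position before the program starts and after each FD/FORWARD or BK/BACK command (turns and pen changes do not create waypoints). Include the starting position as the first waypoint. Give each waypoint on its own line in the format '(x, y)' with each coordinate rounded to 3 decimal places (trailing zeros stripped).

Answer: (0, 0)
(3, 0)
(4, 0)

Derivation:
Executing turtle program step by step:
Start: pos=(0,0), heading=0, pen down
FD 3: (0,0) -> (3,0) [heading=0, draw]
REPEAT 2 [
  -- iteration 1/2 --
  LT 45: heading 0 -> 45
  RT 45: heading 45 -> 0
  -- iteration 2/2 --
  LT 45: heading 0 -> 45
  RT 45: heading 45 -> 0
]
FD 1: (3,0) -> (4,0) [heading=0, draw]
RT 135: heading 0 -> 225
Final: pos=(4,0), heading=225, 2 segment(s) drawn
Waypoints (3 total):
(0, 0)
(3, 0)
(4, 0)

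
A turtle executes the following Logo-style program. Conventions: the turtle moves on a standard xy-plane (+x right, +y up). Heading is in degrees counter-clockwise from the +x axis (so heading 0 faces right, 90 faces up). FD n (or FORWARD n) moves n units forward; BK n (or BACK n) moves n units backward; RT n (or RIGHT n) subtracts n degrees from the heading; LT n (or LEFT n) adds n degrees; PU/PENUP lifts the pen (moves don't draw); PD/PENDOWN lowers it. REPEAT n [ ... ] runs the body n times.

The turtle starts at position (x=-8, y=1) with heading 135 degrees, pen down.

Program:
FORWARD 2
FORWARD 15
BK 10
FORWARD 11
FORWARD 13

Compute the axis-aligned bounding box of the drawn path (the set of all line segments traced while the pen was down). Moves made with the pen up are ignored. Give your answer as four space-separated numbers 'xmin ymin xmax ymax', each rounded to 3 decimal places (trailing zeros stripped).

Answer: -29.92 1 -8 22.92

Derivation:
Executing turtle program step by step:
Start: pos=(-8,1), heading=135, pen down
FD 2: (-8,1) -> (-9.414,2.414) [heading=135, draw]
FD 15: (-9.414,2.414) -> (-20.021,13.021) [heading=135, draw]
BK 10: (-20.021,13.021) -> (-12.95,5.95) [heading=135, draw]
FD 11: (-12.95,5.95) -> (-20.728,13.728) [heading=135, draw]
FD 13: (-20.728,13.728) -> (-29.92,22.92) [heading=135, draw]
Final: pos=(-29.92,22.92), heading=135, 5 segment(s) drawn

Segment endpoints: x in {-29.92, -20.728, -20.021, -12.95, -9.414, -8}, y in {1, 2.414, 5.95, 13.021, 13.728, 22.92}
xmin=-29.92, ymin=1, xmax=-8, ymax=22.92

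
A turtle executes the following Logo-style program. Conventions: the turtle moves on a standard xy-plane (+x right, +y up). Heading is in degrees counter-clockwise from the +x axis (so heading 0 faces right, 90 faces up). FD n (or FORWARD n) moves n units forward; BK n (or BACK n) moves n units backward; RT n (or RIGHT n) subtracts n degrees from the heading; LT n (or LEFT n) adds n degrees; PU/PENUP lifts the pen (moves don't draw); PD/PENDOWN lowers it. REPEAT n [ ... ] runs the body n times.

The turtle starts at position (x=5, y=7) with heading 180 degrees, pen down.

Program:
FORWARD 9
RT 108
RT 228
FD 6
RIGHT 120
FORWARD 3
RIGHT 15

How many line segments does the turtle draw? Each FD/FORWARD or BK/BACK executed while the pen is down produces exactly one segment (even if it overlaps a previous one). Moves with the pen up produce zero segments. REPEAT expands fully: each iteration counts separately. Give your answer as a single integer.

Answer: 3

Derivation:
Executing turtle program step by step:
Start: pos=(5,7), heading=180, pen down
FD 9: (5,7) -> (-4,7) [heading=180, draw]
RT 108: heading 180 -> 72
RT 228: heading 72 -> 204
FD 6: (-4,7) -> (-9.481,4.56) [heading=204, draw]
RT 120: heading 204 -> 84
FD 3: (-9.481,4.56) -> (-9.168,7.543) [heading=84, draw]
RT 15: heading 84 -> 69
Final: pos=(-9.168,7.543), heading=69, 3 segment(s) drawn
Segments drawn: 3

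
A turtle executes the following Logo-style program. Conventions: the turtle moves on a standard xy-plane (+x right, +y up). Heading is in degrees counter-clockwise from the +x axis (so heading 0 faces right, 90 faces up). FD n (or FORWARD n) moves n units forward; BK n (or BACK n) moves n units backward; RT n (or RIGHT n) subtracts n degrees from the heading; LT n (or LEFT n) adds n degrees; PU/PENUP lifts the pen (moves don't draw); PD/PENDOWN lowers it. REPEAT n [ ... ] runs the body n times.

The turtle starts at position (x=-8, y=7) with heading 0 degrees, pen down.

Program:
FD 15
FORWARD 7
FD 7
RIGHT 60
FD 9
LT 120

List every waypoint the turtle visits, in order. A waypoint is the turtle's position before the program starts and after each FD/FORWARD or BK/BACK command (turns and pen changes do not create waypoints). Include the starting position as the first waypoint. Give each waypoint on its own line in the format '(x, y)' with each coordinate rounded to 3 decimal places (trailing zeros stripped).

Executing turtle program step by step:
Start: pos=(-8,7), heading=0, pen down
FD 15: (-8,7) -> (7,7) [heading=0, draw]
FD 7: (7,7) -> (14,7) [heading=0, draw]
FD 7: (14,7) -> (21,7) [heading=0, draw]
RT 60: heading 0 -> 300
FD 9: (21,7) -> (25.5,-0.794) [heading=300, draw]
LT 120: heading 300 -> 60
Final: pos=(25.5,-0.794), heading=60, 4 segment(s) drawn
Waypoints (5 total):
(-8, 7)
(7, 7)
(14, 7)
(21, 7)
(25.5, -0.794)

Answer: (-8, 7)
(7, 7)
(14, 7)
(21, 7)
(25.5, -0.794)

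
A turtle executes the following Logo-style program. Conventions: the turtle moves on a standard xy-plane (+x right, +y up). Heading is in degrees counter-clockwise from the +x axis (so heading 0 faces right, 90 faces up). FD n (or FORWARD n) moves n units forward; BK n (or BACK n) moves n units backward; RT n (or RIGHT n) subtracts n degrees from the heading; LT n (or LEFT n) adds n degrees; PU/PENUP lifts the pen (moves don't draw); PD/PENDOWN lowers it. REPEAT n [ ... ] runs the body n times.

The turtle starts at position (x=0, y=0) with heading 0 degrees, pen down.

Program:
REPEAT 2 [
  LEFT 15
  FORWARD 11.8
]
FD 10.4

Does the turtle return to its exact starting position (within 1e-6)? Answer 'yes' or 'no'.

Executing turtle program step by step:
Start: pos=(0,0), heading=0, pen down
REPEAT 2 [
  -- iteration 1/2 --
  LT 15: heading 0 -> 15
  FD 11.8: (0,0) -> (11.398,3.054) [heading=15, draw]
  -- iteration 2/2 --
  LT 15: heading 15 -> 30
  FD 11.8: (11.398,3.054) -> (21.617,8.954) [heading=30, draw]
]
FD 10.4: (21.617,8.954) -> (30.624,14.154) [heading=30, draw]
Final: pos=(30.624,14.154), heading=30, 3 segment(s) drawn

Start position: (0, 0)
Final position: (30.624, 14.154)
Distance = 33.736; >= 1e-6 -> NOT closed

Answer: no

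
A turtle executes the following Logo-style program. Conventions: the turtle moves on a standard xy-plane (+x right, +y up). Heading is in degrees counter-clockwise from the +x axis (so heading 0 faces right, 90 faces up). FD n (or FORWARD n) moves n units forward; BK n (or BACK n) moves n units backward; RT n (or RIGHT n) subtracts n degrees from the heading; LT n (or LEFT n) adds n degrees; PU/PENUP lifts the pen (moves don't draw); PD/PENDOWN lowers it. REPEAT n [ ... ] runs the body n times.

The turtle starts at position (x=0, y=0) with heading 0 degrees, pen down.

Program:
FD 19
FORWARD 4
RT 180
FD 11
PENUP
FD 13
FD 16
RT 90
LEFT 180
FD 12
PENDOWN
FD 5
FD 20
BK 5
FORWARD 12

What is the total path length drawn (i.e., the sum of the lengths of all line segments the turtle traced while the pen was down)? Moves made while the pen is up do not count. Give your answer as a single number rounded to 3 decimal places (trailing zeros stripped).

Executing turtle program step by step:
Start: pos=(0,0), heading=0, pen down
FD 19: (0,0) -> (19,0) [heading=0, draw]
FD 4: (19,0) -> (23,0) [heading=0, draw]
RT 180: heading 0 -> 180
FD 11: (23,0) -> (12,0) [heading=180, draw]
PU: pen up
FD 13: (12,0) -> (-1,0) [heading=180, move]
FD 16: (-1,0) -> (-17,0) [heading=180, move]
RT 90: heading 180 -> 90
LT 180: heading 90 -> 270
FD 12: (-17,0) -> (-17,-12) [heading=270, move]
PD: pen down
FD 5: (-17,-12) -> (-17,-17) [heading=270, draw]
FD 20: (-17,-17) -> (-17,-37) [heading=270, draw]
BK 5: (-17,-37) -> (-17,-32) [heading=270, draw]
FD 12: (-17,-32) -> (-17,-44) [heading=270, draw]
Final: pos=(-17,-44), heading=270, 7 segment(s) drawn

Segment lengths:
  seg 1: (0,0) -> (19,0), length = 19
  seg 2: (19,0) -> (23,0), length = 4
  seg 3: (23,0) -> (12,0), length = 11
  seg 4: (-17,-12) -> (-17,-17), length = 5
  seg 5: (-17,-17) -> (-17,-37), length = 20
  seg 6: (-17,-37) -> (-17,-32), length = 5
  seg 7: (-17,-32) -> (-17,-44), length = 12
Total = 76

Answer: 76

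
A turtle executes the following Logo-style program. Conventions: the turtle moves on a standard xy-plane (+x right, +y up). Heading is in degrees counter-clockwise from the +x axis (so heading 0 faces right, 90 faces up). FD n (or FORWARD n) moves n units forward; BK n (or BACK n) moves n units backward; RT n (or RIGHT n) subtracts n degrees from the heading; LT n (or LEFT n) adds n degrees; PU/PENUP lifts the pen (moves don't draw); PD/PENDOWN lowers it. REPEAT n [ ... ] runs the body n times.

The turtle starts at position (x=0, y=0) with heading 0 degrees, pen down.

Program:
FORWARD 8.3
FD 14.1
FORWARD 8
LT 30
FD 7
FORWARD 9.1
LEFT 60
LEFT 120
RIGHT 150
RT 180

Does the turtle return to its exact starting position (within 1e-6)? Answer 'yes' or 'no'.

Answer: no

Derivation:
Executing turtle program step by step:
Start: pos=(0,0), heading=0, pen down
FD 8.3: (0,0) -> (8.3,0) [heading=0, draw]
FD 14.1: (8.3,0) -> (22.4,0) [heading=0, draw]
FD 8: (22.4,0) -> (30.4,0) [heading=0, draw]
LT 30: heading 0 -> 30
FD 7: (30.4,0) -> (36.462,3.5) [heading=30, draw]
FD 9.1: (36.462,3.5) -> (44.343,8.05) [heading=30, draw]
LT 60: heading 30 -> 90
LT 120: heading 90 -> 210
RT 150: heading 210 -> 60
RT 180: heading 60 -> 240
Final: pos=(44.343,8.05), heading=240, 5 segment(s) drawn

Start position: (0, 0)
Final position: (44.343, 8.05)
Distance = 45.068; >= 1e-6 -> NOT closed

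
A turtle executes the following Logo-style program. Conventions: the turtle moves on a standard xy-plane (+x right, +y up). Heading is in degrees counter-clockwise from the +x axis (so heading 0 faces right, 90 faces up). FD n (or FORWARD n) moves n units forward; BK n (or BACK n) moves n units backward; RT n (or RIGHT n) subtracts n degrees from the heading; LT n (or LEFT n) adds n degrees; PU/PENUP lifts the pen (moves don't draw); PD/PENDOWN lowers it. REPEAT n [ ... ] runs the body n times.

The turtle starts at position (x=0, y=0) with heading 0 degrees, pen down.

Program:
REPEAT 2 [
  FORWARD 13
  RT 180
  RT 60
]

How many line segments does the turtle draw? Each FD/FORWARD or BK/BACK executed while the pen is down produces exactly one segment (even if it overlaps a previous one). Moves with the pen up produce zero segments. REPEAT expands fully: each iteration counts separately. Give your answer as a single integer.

Executing turtle program step by step:
Start: pos=(0,0), heading=0, pen down
REPEAT 2 [
  -- iteration 1/2 --
  FD 13: (0,0) -> (13,0) [heading=0, draw]
  RT 180: heading 0 -> 180
  RT 60: heading 180 -> 120
  -- iteration 2/2 --
  FD 13: (13,0) -> (6.5,11.258) [heading=120, draw]
  RT 180: heading 120 -> 300
  RT 60: heading 300 -> 240
]
Final: pos=(6.5,11.258), heading=240, 2 segment(s) drawn
Segments drawn: 2

Answer: 2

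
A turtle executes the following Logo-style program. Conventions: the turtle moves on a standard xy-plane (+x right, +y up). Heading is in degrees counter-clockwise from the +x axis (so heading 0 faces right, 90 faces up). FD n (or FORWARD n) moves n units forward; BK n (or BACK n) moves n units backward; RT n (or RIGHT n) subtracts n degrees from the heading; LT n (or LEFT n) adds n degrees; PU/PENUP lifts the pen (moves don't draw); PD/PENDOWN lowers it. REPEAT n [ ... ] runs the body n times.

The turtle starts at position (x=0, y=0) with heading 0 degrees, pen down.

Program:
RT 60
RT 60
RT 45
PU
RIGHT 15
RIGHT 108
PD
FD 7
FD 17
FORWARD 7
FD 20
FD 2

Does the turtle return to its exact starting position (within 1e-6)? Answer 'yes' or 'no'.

Answer: no

Derivation:
Executing turtle program step by step:
Start: pos=(0,0), heading=0, pen down
RT 60: heading 0 -> 300
RT 60: heading 300 -> 240
RT 45: heading 240 -> 195
PU: pen up
RT 15: heading 195 -> 180
RT 108: heading 180 -> 72
PD: pen down
FD 7: (0,0) -> (2.163,6.657) [heading=72, draw]
FD 17: (2.163,6.657) -> (7.416,22.825) [heading=72, draw]
FD 7: (7.416,22.825) -> (9.58,29.483) [heading=72, draw]
FD 20: (9.58,29.483) -> (15.76,48.504) [heading=72, draw]
FD 2: (15.76,48.504) -> (16.378,50.406) [heading=72, draw]
Final: pos=(16.378,50.406), heading=72, 5 segment(s) drawn

Start position: (0, 0)
Final position: (16.378, 50.406)
Distance = 53; >= 1e-6 -> NOT closed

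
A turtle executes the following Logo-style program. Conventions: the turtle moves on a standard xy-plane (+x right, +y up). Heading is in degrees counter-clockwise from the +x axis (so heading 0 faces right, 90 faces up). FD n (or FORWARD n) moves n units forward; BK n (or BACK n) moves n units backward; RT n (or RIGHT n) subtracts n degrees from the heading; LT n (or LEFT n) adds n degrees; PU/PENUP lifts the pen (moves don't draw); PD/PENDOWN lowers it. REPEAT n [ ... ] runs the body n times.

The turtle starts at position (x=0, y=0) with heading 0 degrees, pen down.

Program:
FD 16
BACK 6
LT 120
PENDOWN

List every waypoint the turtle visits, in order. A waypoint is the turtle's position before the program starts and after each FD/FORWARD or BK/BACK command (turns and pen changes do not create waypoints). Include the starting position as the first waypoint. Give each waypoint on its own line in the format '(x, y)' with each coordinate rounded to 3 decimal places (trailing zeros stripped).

Answer: (0, 0)
(16, 0)
(10, 0)

Derivation:
Executing turtle program step by step:
Start: pos=(0,0), heading=0, pen down
FD 16: (0,0) -> (16,0) [heading=0, draw]
BK 6: (16,0) -> (10,0) [heading=0, draw]
LT 120: heading 0 -> 120
PD: pen down
Final: pos=(10,0), heading=120, 2 segment(s) drawn
Waypoints (3 total):
(0, 0)
(16, 0)
(10, 0)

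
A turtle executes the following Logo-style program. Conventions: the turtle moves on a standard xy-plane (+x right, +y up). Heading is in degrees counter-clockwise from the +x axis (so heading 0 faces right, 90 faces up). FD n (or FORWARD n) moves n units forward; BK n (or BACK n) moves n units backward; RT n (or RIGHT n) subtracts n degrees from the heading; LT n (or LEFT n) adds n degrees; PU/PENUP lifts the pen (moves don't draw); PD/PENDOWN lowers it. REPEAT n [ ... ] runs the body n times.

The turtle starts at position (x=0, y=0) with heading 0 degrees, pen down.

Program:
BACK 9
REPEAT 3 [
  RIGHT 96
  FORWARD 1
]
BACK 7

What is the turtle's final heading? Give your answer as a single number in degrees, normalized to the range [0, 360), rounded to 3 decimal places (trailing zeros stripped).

Executing turtle program step by step:
Start: pos=(0,0), heading=0, pen down
BK 9: (0,0) -> (-9,0) [heading=0, draw]
REPEAT 3 [
  -- iteration 1/3 --
  RT 96: heading 0 -> 264
  FD 1: (-9,0) -> (-9.105,-0.995) [heading=264, draw]
  -- iteration 2/3 --
  RT 96: heading 264 -> 168
  FD 1: (-9.105,-0.995) -> (-10.083,-0.787) [heading=168, draw]
  -- iteration 3/3 --
  RT 96: heading 168 -> 72
  FD 1: (-10.083,-0.787) -> (-9.774,0.164) [heading=72, draw]
]
BK 7: (-9.774,0.164) -> (-11.937,-6.493) [heading=72, draw]
Final: pos=(-11.937,-6.493), heading=72, 5 segment(s) drawn

Answer: 72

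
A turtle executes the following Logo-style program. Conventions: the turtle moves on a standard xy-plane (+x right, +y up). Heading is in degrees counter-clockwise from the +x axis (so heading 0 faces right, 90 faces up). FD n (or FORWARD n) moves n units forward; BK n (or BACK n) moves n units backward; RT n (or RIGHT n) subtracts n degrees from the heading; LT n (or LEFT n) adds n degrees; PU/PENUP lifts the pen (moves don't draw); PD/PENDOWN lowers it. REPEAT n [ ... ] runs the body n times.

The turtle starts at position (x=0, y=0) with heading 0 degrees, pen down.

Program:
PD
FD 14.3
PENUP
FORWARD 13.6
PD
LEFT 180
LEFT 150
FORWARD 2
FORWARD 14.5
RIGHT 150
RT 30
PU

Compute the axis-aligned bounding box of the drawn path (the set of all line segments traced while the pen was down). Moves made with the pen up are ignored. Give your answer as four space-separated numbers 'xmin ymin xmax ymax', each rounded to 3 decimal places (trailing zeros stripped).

Answer: 0 -8.25 42.189 0

Derivation:
Executing turtle program step by step:
Start: pos=(0,0), heading=0, pen down
PD: pen down
FD 14.3: (0,0) -> (14.3,0) [heading=0, draw]
PU: pen up
FD 13.6: (14.3,0) -> (27.9,0) [heading=0, move]
PD: pen down
LT 180: heading 0 -> 180
LT 150: heading 180 -> 330
FD 2: (27.9,0) -> (29.632,-1) [heading=330, draw]
FD 14.5: (29.632,-1) -> (42.189,-8.25) [heading=330, draw]
RT 150: heading 330 -> 180
RT 30: heading 180 -> 150
PU: pen up
Final: pos=(42.189,-8.25), heading=150, 3 segment(s) drawn

Segment endpoints: x in {0, 14.3, 27.9, 29.632, 42.189}, y in {-8.25, -1, 0}
xmin=0, ymin=-8.25, xmax=42.189, ymax=0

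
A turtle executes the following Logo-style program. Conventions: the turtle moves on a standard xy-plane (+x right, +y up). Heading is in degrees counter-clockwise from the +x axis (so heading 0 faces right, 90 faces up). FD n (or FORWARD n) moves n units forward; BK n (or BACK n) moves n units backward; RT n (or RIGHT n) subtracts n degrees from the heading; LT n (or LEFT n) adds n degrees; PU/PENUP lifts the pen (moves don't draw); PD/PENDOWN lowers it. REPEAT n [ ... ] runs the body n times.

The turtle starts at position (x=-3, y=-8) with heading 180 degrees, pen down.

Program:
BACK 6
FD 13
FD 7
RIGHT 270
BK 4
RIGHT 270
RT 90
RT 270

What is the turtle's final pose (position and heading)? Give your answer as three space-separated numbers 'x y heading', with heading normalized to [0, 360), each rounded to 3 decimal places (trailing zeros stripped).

Answer: -17 -4 0

Derivation:
Executing turtle program step by step:
Start: pos=(-3,-8), heading=180, pen down
BK 6: (-3,-8) -> (3,-8) [heading=180, draw]
FD 13: (3,-8) -> (-10,-8) [heading=180, draw]
FD 7: (-10,-8) -> (-17,-8) [heading=180, draw]
RT 270: heading 180 -> 270
BK 4: (-17,-8) -> (-17,-4) [heading=270, draw]
RT 270: heading 270 -> 0
RT 90: heading 0 -> 270
RT 270: heading 270 -> 0
Final: pos=(-17,-4), heading=0, 4 segment(s) drawn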